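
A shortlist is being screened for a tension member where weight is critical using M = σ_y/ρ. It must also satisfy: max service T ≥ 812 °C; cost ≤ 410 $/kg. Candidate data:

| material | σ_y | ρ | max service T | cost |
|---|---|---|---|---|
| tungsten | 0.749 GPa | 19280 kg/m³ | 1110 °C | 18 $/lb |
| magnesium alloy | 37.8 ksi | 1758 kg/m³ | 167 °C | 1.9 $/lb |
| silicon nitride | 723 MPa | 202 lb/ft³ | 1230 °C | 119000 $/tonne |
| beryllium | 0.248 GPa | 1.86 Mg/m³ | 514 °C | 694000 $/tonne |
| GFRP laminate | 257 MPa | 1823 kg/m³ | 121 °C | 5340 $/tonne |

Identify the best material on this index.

Screen on constraints: max service T ≥ 812 °C; cost ≤ 410 $/kg. Survivors: tungsten, silicon nitride.
Normalizing units and computing the index:
  tungsten: σ_y = 749.0 MPa, ρ = 19280 kg/m³
  silicon nitride: σ_y = 723.0 MPa, ρ = 3236 kg/m³
  silicon nitride: M = 223 kN·m/kg
  tungsten: M = 38.8 kN·m/kg
Silicon nitride ranks first.

silicon nitride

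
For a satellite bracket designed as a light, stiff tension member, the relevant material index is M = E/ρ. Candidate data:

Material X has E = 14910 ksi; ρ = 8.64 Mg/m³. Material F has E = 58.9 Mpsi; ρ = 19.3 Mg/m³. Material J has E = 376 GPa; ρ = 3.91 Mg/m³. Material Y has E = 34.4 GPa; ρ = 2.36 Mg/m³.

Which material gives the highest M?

material J

After converting to SI:
  material X: E = 102.8 GPa, ρ = 8640 kg/m³
  material F: E = 406.1 GPa, ρ = 19300 kg/m³
  material J: E = 376.0 GPa, ρ = 3910 kg/m³
  material Y: E = 34.40 GPa, ρ = 2360 kg/m³
  material J: M = 96.2 MN·m/kg
  material F: M = 21.0 MN·m/kg
  material Y: M = 14.6 MN·m/kg
  material X: M = 11.9 MN·m/kg
The maximum is for material J.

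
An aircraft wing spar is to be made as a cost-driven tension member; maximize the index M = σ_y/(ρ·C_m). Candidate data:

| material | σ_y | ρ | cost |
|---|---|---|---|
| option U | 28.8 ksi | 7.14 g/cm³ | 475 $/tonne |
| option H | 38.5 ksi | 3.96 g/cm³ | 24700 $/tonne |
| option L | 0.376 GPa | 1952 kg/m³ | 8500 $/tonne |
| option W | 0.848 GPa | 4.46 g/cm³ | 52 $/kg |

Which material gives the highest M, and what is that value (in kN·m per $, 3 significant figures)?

option U, M = 58.5 kN·m per $

Putting every candidate on a common basis:
  option U: σ_y = 198.6 MPa, ρ = 7140 kg/m³, cost = 0.4750 $/kg
  option H: σ_y = 265.4 MPa, ρ = 3960 kg/m³, cost = 24.70 $/kg
  option L: σ_y = 376.0 MPa, ρ = 1952 kg/m³, cost = 8.500 $/kg
  option W: σ_y = 848.0 MPa, ρ = 4460 kg/m³, cost = 52.00 $/kg
  option U: M = 58.5 kN·m per $
  option L: M = 22.7 kN·m per $
  option W: M = 3.66 kN·m per $
  option H: M = 2.71 kN·m per $
Option U ranks first.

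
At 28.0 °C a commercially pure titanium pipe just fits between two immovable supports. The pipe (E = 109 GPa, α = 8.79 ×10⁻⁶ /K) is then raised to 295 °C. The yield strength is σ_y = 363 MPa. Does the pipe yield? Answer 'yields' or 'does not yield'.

does not yield

ΔT = 267.0 K. Constrained thermal stress σ = E·α·ΔT = 109.0×10³ MPa × 8.79×10⁻⁶ × 267.0 = 256 MPa (compressive).
Compare to σ_y = 363 MPa: σ < σ_y, so it does not yield.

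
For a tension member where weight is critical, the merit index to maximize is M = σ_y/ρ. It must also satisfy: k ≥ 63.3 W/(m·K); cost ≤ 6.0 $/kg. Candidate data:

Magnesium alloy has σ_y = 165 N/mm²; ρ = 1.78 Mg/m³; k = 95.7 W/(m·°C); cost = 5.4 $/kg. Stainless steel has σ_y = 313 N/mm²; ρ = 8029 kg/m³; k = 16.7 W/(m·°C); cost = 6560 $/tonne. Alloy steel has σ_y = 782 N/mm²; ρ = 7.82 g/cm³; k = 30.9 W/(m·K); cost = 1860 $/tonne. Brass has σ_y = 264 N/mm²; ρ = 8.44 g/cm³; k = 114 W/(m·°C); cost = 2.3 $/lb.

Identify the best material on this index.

Screen on constraints: k ≥ 63.3 W/(m·K); cost ≤ 6.0 $/kg. Survivors: magnesium alloy, brass.
Putting every candidate on a common basis:
  magnesium alloy: σ_y = 165.0 MPa, ρ = 1780 kg/m³
  brass: σ_y = 264.0 MPa, ρ = 8440 kg/m³
  magnesium alloy: M = 92.7 kN·m/kg
  brass: M = 31.3 kN·m/kg
Highest index: magnesium alloy.

magnesium alloy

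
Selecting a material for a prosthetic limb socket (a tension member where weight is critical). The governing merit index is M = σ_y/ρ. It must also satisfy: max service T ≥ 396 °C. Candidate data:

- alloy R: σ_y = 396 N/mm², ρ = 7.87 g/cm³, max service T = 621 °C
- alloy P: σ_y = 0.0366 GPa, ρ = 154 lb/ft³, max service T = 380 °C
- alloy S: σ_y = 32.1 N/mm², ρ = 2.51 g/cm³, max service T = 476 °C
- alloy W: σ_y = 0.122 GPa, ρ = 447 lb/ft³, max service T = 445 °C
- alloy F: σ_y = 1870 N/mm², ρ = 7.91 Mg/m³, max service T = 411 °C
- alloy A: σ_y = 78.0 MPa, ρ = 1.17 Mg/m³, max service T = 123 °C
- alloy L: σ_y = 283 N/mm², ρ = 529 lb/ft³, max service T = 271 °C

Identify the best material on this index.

Screen on constraints: max service T ≥ 396 °C. Survivors: alloy R, alloy S, alloy W, alloy F.
After converting to SI:
  alloy R: σ_y = 396.0 MPa, ρ = 7870 kg/m³
  alloy S: σ_y = 32.10 MPa, ρ = 2510 kg/m³
  alloy W: σ_y = 122.0 MPa, ρ = 7160 kg/m³
  alloy F: σ_y = 1870 MPa, ρ = 7910 kg/m³
  alloy F: M = 236 kN·m/kg
  alloy R: M = 50.3 kN·m/kg
  alloy W: M = 17.0 kN·m/kg
  alloy S: M = 12.8 kN·m/kg
Highest index: alloy F.

alloy F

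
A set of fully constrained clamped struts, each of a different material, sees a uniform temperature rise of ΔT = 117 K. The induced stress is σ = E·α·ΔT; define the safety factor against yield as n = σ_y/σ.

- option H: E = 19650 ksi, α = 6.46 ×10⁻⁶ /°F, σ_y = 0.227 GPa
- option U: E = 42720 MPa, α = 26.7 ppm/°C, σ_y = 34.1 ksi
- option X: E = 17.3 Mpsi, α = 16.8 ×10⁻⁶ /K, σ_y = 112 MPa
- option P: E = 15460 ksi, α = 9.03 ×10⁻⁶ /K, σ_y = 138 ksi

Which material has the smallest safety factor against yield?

option X

Per material, after unit conversion:
  option H: E = 135.5, α = 11.6, σ_y = 227.0 → σ = 184 MPa, n = 1.23
  option U: E = 42.72, α = 26.7, σ_y = 235.1 → σ = 133 MPa, n = 1.76
  option X: E = 119.3, α = 16.8, σ_y = 112.0 → σ = 234 MPa, n = 0.478
  option P: E = 106.6, α = 9.03, σ_y = 951.5 → σ = 113 MPa, n = 8.45
Option X has the lowest safety factor, n = 0.478.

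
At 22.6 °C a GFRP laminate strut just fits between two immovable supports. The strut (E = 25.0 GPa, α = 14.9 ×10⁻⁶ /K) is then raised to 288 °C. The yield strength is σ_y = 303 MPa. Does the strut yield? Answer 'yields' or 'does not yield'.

ΔT = 265.4 K. Constrained thermal stress σ = E·α·ΔT = 25.00×10³ MPa × 14.9×10⁻⁶ × 265.4 = 98.9 MPa (compressive).
Compare to σ_y = 303 MPa: σ < σ_y, so it does not yield.

does not yield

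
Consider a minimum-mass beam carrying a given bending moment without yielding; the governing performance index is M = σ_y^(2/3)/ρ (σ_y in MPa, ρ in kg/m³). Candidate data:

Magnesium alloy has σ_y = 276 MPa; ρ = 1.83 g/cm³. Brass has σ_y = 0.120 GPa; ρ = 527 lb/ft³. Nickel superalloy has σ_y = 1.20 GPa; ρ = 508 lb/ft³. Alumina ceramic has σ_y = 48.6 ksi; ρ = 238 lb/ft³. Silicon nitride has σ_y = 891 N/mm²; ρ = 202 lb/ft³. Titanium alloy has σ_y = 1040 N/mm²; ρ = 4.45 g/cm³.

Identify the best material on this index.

silicon nitride

After converting to SI:
  magnesium alloy: σ_y = 276.0 MPa, ρ = 1830 kg/m³
  brass: σ_y = 120.0 MPa, ρ = 8442 kg/m³
  nickel superalloy: σ_y = 1200 MPa, ρ = 8137 kg/m³
  alumina ceramic: σ_y = 335.1 MPa, ρ = 3812 kg/m³
  silicon nitride: σ_y = 891.0 MPa, ρ = 3236 kg/m³
  titanium alloy: σ_y = 1040 MPa, ρ = 4450 kg/m³
  silicon nitride: M = 28.6×10⁻³
  magnesium alloy: M = 23.2×10⁻³
  titanium alloy: M = 23.1×10⁻³
  nickel superalloy: M = 13.9×10⁻³
  alumina ceramic: M = 12.7×10⁻³
  brass: M = 2.88×10⁻³
Silicon nitride ranks first.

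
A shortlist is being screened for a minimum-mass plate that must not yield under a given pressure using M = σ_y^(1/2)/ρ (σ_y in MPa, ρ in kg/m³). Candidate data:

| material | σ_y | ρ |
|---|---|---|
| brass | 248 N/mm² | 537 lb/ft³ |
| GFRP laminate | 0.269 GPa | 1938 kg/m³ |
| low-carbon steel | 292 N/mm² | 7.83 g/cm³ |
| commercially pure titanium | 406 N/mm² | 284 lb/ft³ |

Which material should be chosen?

GFRP laminate

In SI units:
  brass: σ_y = 248.0 MPa, ρ = 8602 kg/m³
  GFRP laminate: σ_y = 269.0 MPa, ρ = 1938 kg/m³
  low-carbon steel: σ_y = 292.0 MPa, ρ = 7830 kg/m³
  commercially pure titanium: σ_y = 406.0 MPa, ρ = 4549 kg/m³
  GFRP laminate: M = 8.46×10⁻³
  commercially pure titanium: M = 4.43×10⁻³
  low-carbon steel: M = 2.18×10⁻³
  brass: M = 1.83×10⁻³
GFRP laminate has the largest M.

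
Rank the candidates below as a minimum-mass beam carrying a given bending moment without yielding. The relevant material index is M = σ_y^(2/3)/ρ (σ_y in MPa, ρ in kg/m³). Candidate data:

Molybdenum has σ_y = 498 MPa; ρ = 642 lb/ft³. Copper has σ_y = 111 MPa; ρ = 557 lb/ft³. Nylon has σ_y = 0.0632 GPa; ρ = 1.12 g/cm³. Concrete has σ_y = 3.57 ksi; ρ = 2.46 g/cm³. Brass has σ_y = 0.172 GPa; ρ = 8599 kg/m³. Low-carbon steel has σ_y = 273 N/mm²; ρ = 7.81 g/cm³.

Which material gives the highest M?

Normalizing units and computing the index:
  molybdenum: σ_y = 498.0 MPa, ρ = 10280 kg/m³
  copper: σ_y = 111.0 MPa, ρ = 8922 kg/m³
  nylon: σ_y = 63.20 MPa, ρ = 1120 kg/m³
  concrete: σ_y = 24.61 MPa, ρ = 2460 kg/m³
  brass: σ_y = 172.0 MPa, ρ = 8599 kg/m³
  low-carbon steel: σ_y = 273.0 MPa, ρ = 7810 kg/m³
  nylon: M = 14.2×10⁻³
  molybdenum: M = 6.11×10⁻³
  low-carbon steel: M = 5.39×10⁻³
  brass: M = 3.60×10⁻³
  concrete: M = 3.44×10⁻³
  copper: M = 2.59×10⁻³
Highest index: nylon.

nylon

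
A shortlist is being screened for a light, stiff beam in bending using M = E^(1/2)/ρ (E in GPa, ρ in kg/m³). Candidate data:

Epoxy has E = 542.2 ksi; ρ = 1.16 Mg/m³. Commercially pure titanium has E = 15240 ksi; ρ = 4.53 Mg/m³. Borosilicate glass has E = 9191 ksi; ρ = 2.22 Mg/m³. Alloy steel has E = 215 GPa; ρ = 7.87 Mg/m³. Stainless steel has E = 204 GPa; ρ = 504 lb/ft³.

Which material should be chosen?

borosilicate glass

Putting every candidate on a common basis:
  epoxy: E = 3.738 GPa, ρ = 1160 kg/m³
  commercially pure titanium: E = 105.1 GPa, ρ = 4530 kg/m³
  borosilicate glass: E = 63.37 GPa, ρ = 2220 kg/m³
  alloy steel: E = 215.0 GPa, ρ = 7870 kg/m³
  stainless steel: E = 204.0 GPa, ρ = 8073 kg/m³
  borosilicate glass: M = 3.59×10⁻³
  commercially pure titanium: M = 2.26×10⁻³
  alloy steel: M = 1.86×10⁻³
  stainless steel: M = 1.77×10⁻³
  epoxy: M = 1.67×10⁻³
Borosilicate glass ranks first.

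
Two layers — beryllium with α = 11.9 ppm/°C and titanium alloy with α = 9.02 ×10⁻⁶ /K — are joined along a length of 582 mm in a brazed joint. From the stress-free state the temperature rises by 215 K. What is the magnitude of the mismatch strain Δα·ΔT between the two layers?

Δα = |11.9 − 9.02|×10⁻⁶/K = 2.88×10⁻⁶/K.
Mismatch strain = Δα·ΔT = 2.88×10⁻⁶ × 215.0 = 6.19×10⁻⁴.

6.19×10⁻⁴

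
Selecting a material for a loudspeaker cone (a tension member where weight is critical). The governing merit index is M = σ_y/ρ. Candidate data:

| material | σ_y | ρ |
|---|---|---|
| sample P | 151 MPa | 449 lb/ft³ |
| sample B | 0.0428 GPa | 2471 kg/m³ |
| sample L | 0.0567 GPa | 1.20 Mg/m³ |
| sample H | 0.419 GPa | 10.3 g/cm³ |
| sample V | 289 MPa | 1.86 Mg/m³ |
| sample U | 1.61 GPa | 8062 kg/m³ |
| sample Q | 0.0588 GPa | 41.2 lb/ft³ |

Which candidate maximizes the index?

After converting to SI:
  sample P: σ_y = 151.0 MPa, ρ = 7192 kg/m³
  sample B: σ_y = 42.80 MPa, ρ = 2471 kg/m³
  sample L: σ_y = 56.70 MPa, ρ = 1200 kg/m³
  sample H: σ_y = 419.0 MPa, ρ = 10300 kg/m³
  sample V: σ_y = 289.0 MPa, ρ = 1860 kg/m³
  sample U: σ_y = 1610 MPa, ρ = 8062 kg/m³
  sample Q: σ_y = 58.80 MPa, ρ = 660.0 kg/m³
  sample U: M = 200 kN·m/kg
  sample V: M = 155 kN·m/kg
  sample Q: M = 89.1 kN·m/kg
  sample L: M = 47.2 kN·m/kg
  sample H: M = 40.7 kN·m/kg
  sample P: M = 21.0 kN·m/kg
  sample B: M = 17.3 kN·m/kg
Highest index: sample U.

sample U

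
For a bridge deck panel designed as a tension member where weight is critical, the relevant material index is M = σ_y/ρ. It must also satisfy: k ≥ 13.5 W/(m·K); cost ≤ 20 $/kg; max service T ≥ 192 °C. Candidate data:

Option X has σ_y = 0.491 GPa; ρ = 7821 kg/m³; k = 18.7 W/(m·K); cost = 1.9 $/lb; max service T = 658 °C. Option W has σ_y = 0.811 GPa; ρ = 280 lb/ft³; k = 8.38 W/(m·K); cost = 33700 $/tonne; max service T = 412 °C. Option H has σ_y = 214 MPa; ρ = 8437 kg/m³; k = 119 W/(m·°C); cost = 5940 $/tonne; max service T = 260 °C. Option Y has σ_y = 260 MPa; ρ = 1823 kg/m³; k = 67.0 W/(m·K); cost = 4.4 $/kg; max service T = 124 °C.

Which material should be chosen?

Screen on constraints: k ≥ 13.5 W/(m·K); cost ≤ 20 $/kg; max service T ≥ 192 °C. Survivors: option X, option H.
In SI units:
  option X: σ_y = 491.0 MPa, ρ = 7821 kg/m³
  option H: σ_y = 214.0 MPa, ρ = 8437 kg/m³
  option X: M = 62.8 kN·m/kg
  option H: M = 25.4 kN·m/kg
The maximum is for option X.

option X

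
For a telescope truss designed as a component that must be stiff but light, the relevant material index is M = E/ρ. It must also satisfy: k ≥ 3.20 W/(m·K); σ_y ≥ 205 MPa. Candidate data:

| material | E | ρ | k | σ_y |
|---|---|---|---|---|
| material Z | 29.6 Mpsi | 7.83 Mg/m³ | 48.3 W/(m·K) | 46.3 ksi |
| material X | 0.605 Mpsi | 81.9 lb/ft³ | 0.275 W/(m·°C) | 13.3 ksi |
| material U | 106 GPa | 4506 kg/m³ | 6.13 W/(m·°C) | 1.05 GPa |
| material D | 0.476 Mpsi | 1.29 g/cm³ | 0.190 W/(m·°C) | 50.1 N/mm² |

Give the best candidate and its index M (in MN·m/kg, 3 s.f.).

Screen on constraints: k ≥ 3.20 W/(m·K); σ_y ≥ 205 MPa. Survivors: material Z, material U.
Convert each candidate to consistent units, then evaluate M:
  material Z: E = 204.1 GPa, ρ = 7830 kg/m³
  material U: E = 106.0 GPa, ρ = 4506 kg/m³
  material Z: M = 26.1 MN·m/kg
  material U: M = 23.5 MN·m/kg
The maximum is for material Z.

material Z, M = 26.1 MN·m/kg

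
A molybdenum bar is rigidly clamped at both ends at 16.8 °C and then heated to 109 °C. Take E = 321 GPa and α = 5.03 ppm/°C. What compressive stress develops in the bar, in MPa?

ΔT = 92.20 K. Constrained thermal stress σ = E·α·ΔT = 321.0×10³ MPa × 5.03×10⁻⁶ × 92.20 = 149 MPa (compressive).

149 MPa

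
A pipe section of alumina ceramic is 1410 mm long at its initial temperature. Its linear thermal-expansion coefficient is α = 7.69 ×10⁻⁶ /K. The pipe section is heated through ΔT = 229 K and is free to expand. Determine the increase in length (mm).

ΔL = α·L₀·ΔT = 7.69×10⁻⁶ × 1410 mm × 229.0 K = 2.48 mm.

2.48 mm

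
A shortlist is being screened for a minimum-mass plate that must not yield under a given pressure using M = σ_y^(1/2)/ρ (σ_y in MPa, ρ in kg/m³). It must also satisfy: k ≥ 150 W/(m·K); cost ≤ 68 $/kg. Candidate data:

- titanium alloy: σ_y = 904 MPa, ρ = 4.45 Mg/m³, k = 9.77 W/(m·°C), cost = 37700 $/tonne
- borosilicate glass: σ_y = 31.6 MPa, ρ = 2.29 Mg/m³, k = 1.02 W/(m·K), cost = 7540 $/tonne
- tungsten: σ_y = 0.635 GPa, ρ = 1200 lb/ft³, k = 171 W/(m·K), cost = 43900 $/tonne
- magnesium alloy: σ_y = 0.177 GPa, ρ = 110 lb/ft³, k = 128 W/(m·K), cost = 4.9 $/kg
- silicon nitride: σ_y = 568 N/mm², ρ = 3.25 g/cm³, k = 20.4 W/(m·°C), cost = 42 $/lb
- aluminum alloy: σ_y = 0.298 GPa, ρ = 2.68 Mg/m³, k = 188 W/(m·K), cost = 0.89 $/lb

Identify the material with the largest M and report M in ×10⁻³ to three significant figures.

Screen on constraints: k ≥ 150 W/(m·K); cost ≤ 68 $/kg. Survivors: tungsten, aluminum alloy.
In SI units:
  tungsten: σ_y = 635.0 MPa, ρ = 19220 kg/m³
  aluminum alloy: σ_y = 298.0 MPa, ρ = 2680 kg/m³
  aluminum alloy: M = 6.44×10⁻³
  tungsten: M = 1.31×10⁻³
Highest index: aluminum alloy.

aluminum alloy, M = 6.44×10⁻³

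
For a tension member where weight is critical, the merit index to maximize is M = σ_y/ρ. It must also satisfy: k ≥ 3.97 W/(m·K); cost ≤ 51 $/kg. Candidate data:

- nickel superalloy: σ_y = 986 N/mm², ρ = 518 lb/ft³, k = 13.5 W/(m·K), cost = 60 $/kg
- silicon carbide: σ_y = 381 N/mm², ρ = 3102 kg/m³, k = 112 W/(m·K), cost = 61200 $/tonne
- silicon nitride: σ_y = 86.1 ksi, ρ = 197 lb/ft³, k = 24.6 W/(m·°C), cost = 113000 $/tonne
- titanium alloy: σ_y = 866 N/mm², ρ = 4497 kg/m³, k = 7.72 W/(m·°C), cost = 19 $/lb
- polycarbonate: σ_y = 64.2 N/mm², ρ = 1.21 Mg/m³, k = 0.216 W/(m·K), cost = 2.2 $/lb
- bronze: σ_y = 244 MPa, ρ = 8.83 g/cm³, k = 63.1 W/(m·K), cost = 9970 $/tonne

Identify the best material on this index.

titanium alloy

Screen on constraints: k ≥ 3.97 W/(m·K); cost ≤ 51 $/kg. Survivors: titanium alloy, bronze.
Putting every candidate on a common basis:
  titanium alloy: σ_y = 866.0 MPa, ρ = 4497 kg/m³
  bronze: σ_y = 244.0 MPa, ρ = 8830 kg/m³
  titanium alloy: M = 193 kN·m/kg
  bronze: M = 27.6 kN·m/kg
The maximum is for titanium alloy.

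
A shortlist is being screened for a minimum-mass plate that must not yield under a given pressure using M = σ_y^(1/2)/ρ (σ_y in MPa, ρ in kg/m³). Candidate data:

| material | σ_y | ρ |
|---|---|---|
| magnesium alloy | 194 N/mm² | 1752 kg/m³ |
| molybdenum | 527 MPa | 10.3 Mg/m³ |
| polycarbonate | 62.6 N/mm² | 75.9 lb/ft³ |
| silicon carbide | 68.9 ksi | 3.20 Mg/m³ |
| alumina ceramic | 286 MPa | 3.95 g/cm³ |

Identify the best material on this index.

magnesium alloy

Convert each candidate to consistent units, then evaluate M:
  magnesium alloy: σ_y = 194.0 MPa, ρ = 1752 kg/m³
  molybdenum: σ_y = 527.0 MPa, ρ = 10300 kg/m³
  polycarbonate: σ_y = 62.60 MPa, ρ = 1216 kg/m³
  silicon carbide: σ_y = 475.0 MPa, ρ = 3200 kg/m³
  alumina ceramic: σ_y = 286.0 MPa, ρ = 3950 kg/m³
  magnesium alloy: M = 7.95×10⁻³
  silicon carbide: M = 6.81×10⁻³
  polycarbonate: M = 6.51×10⁻³
  alumina ceramic: M = 4.28×10⁻³
  molybdenum: M = 2.23×10⁻³
Magnesium alloy has the largest M.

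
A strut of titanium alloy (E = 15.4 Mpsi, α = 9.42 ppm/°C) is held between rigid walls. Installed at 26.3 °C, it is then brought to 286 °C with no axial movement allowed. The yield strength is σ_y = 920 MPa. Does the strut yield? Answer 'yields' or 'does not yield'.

does not yield

E = 15.4 Mpsi = 106.2 GPa.
ΔT = 259.7 K. Constrained thermal stress σ = E·α·ΔT = 106.2×10³ MPa × 9.42×10⁻⁶ × 259.7 = 260 MPa (compressive).
Compare to σ_y = 920 MPa: σ < σ_y, so it does not yield.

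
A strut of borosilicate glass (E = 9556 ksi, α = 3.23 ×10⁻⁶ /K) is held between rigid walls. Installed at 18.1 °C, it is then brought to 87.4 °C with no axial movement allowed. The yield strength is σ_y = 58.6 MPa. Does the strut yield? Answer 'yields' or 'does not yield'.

does not yield

E = 9556 ksi = 65.89 GPa.
ΔT = 69.30 K. Constrained thermal stress σ = E·α·ΔT = 65.89×10³ MPa × 3.23×10⁻⁶ × 69.30 = 14.7 MPa (compressive).
Compare to σ_y = 58.6 MPa: σ < σ_y, so it does not yield.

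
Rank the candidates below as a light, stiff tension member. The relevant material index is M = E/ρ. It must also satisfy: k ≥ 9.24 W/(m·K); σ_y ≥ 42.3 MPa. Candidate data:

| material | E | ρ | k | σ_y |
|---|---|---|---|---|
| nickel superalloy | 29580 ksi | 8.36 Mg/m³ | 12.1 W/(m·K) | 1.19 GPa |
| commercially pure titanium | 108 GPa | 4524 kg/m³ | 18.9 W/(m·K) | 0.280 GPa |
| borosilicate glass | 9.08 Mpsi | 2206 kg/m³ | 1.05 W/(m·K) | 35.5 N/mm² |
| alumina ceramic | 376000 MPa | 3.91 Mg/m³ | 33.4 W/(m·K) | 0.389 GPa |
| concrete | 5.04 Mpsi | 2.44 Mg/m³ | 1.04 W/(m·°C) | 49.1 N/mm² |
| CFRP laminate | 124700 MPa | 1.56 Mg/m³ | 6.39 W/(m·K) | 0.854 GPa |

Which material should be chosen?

alumina ceramic

Screen on constraints: k ≥ 9.24 W/(m·K); σ_y ≥ 42.3 MPa. Survivors: nickel superalloy, commercially pure titanium, alumina ceramic.
Convert each candidate to consistent units, then evaluate M:
  nickel superalloy: E = 203.9 GPa, ρ = 8360 kg/m³
  commercially pure titanium: E = 108.0 GPa, ρ = 4524 kg/m³
  alumina ceramic: E = 376.0 GPa, ρ = 3910 kg/m³
  alumina ceramic: M = 96.2 MN·m/kg
  nickel superalloy: M = 24.4 MN·m/kg
  commercially pure titanium: M = 23.9 MN·m/kg
The maximum is for alumina ceramic.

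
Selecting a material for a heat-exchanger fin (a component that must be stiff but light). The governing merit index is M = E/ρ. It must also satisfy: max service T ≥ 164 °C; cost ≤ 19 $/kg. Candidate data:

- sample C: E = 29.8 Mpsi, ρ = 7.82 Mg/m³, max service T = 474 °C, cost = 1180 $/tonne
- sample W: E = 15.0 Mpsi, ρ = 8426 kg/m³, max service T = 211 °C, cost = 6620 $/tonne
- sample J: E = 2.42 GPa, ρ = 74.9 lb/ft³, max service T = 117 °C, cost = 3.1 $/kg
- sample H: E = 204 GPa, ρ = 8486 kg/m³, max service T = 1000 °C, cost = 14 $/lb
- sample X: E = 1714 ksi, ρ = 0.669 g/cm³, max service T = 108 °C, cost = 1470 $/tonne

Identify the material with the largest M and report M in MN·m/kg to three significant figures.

sample C, M = 26.3 MN·m/kg

Screen on constraints: max service T ≥ 164 °C; cost ≤ 19 $/kg. Survivors: sample C, sample W.
In SI units:
  sample C: E = 205.5 GPa, ρ = 7820 kg/m³
  sample W: E = 103.4 GPa, ρ = 8426 kg/m³
  sample C: M = 26.3 MN·m/kg
  sample W: M = 12.3 MN·m/kg
Sample C has the largest M.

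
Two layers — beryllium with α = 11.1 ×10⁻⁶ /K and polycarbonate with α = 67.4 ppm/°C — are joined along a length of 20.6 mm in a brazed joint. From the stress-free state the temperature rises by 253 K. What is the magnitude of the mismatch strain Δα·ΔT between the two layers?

Δα = |11.1 − 67.4|×10⁻⁶/K = 56.3×10⁻⁶/K.
Mismatch strain = Δα·ΔT = 56.3×10⁻⁶ × 253.0 = 0.0142.

0.0142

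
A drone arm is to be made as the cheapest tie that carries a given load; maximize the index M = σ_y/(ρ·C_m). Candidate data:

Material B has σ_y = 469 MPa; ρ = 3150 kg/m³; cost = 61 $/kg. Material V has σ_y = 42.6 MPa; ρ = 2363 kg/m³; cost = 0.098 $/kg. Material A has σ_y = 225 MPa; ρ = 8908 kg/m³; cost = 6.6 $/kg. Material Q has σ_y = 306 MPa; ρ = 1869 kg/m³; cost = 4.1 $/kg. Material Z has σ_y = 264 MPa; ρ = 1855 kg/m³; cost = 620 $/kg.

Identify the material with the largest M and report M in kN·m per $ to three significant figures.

material V, M = 184 kN·m per $

Per-candidate index values:
  material V: M = 184 kN·m per $
  material Q: M = 39.9 kN·m per $
  material A: M = 3.83 kN·m per $
  material B: M = 2.44 kN·m per $
  material Z: M = 0.230 kN·m per $
Material V ranks first.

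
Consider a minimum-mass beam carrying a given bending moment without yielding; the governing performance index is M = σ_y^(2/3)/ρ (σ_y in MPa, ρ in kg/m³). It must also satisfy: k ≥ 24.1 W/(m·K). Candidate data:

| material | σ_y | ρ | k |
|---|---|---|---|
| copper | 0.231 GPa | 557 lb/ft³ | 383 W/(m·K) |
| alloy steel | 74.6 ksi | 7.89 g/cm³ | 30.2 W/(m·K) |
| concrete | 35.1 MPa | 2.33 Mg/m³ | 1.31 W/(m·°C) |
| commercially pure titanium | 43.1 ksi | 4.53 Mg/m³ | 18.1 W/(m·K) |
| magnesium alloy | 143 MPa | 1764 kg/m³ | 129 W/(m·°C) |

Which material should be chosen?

magnesium alloy

Screen on constraints: k ≥ 24.1 W/(m·K). Survivors: copper, alloy steel, magnesium alloy.
After converting to SI:
  copper: σ_y = 231.0 MPa, ρ = 8922 kg/m³
  alloy steel: σ_y = 514.3 MPa, ρ = 7890 kg/m³
  magnesium alloy: σ_y = 143.0 MPa, ρ = 1764 kg/m³
  magnesium alloy: M = 15.5×10⁻³
  alloy steel: M = 8.14×10⁻³
  copper: M = 4.22×10⁻³
Magnesium alloy has the largest M.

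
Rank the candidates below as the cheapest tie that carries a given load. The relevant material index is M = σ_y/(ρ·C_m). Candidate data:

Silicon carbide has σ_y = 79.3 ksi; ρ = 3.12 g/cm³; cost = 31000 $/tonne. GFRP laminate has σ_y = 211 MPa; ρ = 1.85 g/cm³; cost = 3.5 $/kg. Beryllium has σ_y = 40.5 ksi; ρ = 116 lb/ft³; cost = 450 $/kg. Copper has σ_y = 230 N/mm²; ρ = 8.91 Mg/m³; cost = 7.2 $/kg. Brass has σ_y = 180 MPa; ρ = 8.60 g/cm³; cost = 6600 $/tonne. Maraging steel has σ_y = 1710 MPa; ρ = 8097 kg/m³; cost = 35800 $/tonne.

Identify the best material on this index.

Convert each candidate to consistent units, then evaluate M:
  silicon carbide: σ_y = 546.8 MPa, ρ = 3120 kg/m³, cost = 31.00 $/kg
  GFRP laminate: σ_y = 211.0 MPa, ρ = 1850 kg/m³, cost = 3.500 $/kg
  beryllium: σ_y = 279.2 MPa, ρ = 1858 kg/m³, cost = 450.0 $/kg
  copper: σ_y = 230.0 MPa, ρ = 8910 kg/m³, cost = 7.200 $/kg
  brass: σ_y = 180.0 MPa, ρ = 8600 kg/m³, cost = 6.600 $/kg
  maraging steel: σ_y = 1710 MPa, ρ = 8097 kg/m³, cost = 35.80 $/kg
  GFRP laminate: M = 32.6 kN·m per $
  maraging steel: M = 5.90 kN·m per $
  silicon carbide: M = 5.65 kN·m per $
  copper: M = 3.59 kN·m per $
  brass: M = 3.17 kN·m per $
  beryllium: M = 0.334 kN·m per $
GFRP laminate has the largest M.

GFRP laminate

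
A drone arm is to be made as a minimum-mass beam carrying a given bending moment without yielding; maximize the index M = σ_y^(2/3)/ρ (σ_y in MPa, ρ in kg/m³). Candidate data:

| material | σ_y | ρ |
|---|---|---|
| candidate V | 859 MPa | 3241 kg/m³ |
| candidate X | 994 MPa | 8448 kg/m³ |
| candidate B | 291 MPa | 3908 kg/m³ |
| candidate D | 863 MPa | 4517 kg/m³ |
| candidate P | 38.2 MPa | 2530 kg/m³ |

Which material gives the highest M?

Per-candidate index values:
  candidate V: M = 27.9×10⁻³
  candidate D: M = 20.1×10⁻³
  candidate X: M = 11.8×10⁻³
  candidate B: M = 11.2×10⁻³
  candidate P: M = 4.48×10⁻³
Candidate V has the largest M.

candidate V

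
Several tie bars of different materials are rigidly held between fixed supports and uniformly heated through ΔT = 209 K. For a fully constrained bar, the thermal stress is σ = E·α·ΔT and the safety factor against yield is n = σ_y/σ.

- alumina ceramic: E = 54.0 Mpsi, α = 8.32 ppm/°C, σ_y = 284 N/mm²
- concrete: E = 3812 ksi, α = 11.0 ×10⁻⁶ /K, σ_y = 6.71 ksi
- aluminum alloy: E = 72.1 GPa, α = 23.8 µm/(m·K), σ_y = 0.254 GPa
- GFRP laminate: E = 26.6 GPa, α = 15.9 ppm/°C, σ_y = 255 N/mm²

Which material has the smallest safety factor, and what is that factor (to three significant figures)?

Per material, after unit conversion:
  alumina ceramic: E = 372.3, α = 8.32, σ_y = 284.0 → σ = 647 MPa, n = 0.439
  concrete: E = 26.28, α = 11.0, σ_y = 46.26 → σ = 60.4 MPa, n = 0.766
  aluminum alloy: E = 72.10, α = 23.8, σ_y = 254.0 → σ = 359 MPa, n = 0.708
  GFRP laminate: E = 26.60, α = 15.9, σ_y = 255.0 → σ = 88.4 MPa, n = 2.88
The minimum is alumina ceramic at n = 0.439.

alumina ceramic, n = 0.439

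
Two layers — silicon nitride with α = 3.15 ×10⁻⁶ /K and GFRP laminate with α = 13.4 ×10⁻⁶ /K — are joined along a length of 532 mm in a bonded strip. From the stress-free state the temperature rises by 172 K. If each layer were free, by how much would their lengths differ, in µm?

Δα = |3.15 − 13.4|×10⁻⁶/K = 10.2×10⁻⁶/K.
ΔL_mismatch = Δα·L·ΔT = 10.2×10⁻⁶ × 532.0 mm × 172.0 K = 938 µm.

938 µm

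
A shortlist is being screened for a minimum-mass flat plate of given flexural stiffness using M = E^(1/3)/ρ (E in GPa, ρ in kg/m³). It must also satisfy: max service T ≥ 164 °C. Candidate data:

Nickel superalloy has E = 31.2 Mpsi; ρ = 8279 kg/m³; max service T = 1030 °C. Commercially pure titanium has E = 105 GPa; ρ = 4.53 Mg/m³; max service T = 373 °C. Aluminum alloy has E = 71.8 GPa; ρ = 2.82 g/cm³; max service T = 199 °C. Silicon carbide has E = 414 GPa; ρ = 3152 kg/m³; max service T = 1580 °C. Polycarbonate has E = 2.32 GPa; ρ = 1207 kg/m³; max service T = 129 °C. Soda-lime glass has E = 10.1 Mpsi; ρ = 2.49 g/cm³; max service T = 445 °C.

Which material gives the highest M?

silicon carbide

Screen on constraints: max service T ≥ 164 °C. Survivors: nickel superalloy, commercially pure titanium, aluminum alloy, silicon carbide, soda-lime glass.
Convert each candidate to consistent units, then evaluate M:
  nickel superalloy: E = 215.1 GPa, ρ = 8279 kg/m³
  commercially pure titanium: E = 105.0 GPa, ρ = 4530 kg/m³
  aluminum alloy: E = 71.80 GPa, ρ = 2820 kg/m³
  silicon carbide: E = 414.0 GPa, ρ = 3152 kg/m³
  soda-lime glass: E = 69.64 GPa, ρ = 2490 kg/m³
  silicon carbide: M = 2.36×10⁻³
  soda-lime glass: M = 1.65×10⁻³
  aluminum alloy: M = 1.47×10⁻³
  commercially pure titanium: M = 1.04×10⁻³
  nickel superalloy: M = 0.724×10⁻³
Highest index: silicon carbide.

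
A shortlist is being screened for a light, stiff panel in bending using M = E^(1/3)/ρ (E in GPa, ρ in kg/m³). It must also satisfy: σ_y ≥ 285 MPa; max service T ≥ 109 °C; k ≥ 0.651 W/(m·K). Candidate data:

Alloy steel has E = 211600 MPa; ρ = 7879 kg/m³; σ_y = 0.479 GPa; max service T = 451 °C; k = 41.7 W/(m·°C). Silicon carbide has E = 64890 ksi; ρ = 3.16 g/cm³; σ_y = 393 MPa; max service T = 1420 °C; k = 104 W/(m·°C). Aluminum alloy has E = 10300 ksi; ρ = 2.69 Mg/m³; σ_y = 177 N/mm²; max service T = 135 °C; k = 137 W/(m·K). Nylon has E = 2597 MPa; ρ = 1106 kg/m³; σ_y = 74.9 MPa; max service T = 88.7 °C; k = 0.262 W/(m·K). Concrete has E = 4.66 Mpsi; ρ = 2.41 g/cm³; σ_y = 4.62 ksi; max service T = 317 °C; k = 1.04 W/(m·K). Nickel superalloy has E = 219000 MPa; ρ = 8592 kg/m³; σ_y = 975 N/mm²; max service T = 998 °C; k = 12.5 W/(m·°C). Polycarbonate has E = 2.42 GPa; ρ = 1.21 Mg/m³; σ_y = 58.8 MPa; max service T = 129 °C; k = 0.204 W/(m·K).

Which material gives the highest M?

Screen on constraints: σ_y ≥ 285 MPa; max service T ≥ 109 °C; k ≥ 0.651 W/(m·K). Survivors: alloy steel, silicon carbide, nickel superalloy.
Convert each candidate to consistent units, then evaluate M:
  alloy steel: E = 211.6 GPa, ρ = 7879 kg/m³
  silicon carbide: E = 447.4 GPa, ρ = 3160 kg/m³
  nickel superalloy: E = 219.0 GPa, ρ = 8592 kg/m³
  silicon carbide: M = 2.42×10⁻³
  alloy steel: M = 0.756×10⁻³
  nickel superalloy: M = 0.702×10⁻³
Highest index: silicon carbide.

silicon carbide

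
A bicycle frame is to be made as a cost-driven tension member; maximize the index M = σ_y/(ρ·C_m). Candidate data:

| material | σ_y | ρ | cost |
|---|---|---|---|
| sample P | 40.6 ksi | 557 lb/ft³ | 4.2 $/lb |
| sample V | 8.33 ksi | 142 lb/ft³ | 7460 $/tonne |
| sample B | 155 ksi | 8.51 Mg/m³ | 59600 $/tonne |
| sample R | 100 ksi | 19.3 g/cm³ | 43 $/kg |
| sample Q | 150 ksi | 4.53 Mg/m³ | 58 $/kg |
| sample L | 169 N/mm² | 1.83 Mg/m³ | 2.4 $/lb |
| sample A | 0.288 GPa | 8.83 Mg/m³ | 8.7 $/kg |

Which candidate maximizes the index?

After converting to SI:
  sample P: σ_y = 279.9 MPa, ρ = 8922 kg/m³, cost = 9.259 $/kg
  sample V: σ_y = 57.43 MPa, ρ = 2275 kg/m³, cost = 7.460 $/kg
  sample B: σ_y = 1069 MPa, ρ = 8510 kg/m³, cost = 59.60 $/kg
  sample R: σ_y = 689.5 MPa, ρ = 19300 kg/m³, cost = 43.00 $/kg
  sample Q: σ_y = 1034 MPa, ρ = 4530 kg/m³, cost = 58.00 $/kg
  sample L: σ_y = 169.0 MPa, ρ = 1830 kg/m³, cost = 5.291 $/kg
  sample A: σ_y = 288.0 MPa, ρ = 8830 kg/m³, cost = 8.700 $/kg
  sample L: M = 17.5 kN·m per $
  sample Q: M = 3.94 kN·m per $
  sample A: M = 3.75 kN·m per $
  sample P: M = 3.39 kN·m per $
  sample V: M = 3.38 kN·m per $
  sample B: M = 2.11 kN·m per $
  sample R: M = 0.831 kN·m per $
Highest index: sample L.

sample L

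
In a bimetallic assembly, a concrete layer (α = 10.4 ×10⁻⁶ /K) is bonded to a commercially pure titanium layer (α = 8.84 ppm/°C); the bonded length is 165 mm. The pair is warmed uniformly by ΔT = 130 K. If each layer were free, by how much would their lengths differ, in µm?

33.5 µm

Δα = |10.4 − 8.84|×10⁻⁶/K = 1.56×10⁻⁶/K.
ΔL_mismatch = Δα·L·ΔT = 1.56×10⁻⁶ × 165.0 mm × 130.0 K = 33.5 µm.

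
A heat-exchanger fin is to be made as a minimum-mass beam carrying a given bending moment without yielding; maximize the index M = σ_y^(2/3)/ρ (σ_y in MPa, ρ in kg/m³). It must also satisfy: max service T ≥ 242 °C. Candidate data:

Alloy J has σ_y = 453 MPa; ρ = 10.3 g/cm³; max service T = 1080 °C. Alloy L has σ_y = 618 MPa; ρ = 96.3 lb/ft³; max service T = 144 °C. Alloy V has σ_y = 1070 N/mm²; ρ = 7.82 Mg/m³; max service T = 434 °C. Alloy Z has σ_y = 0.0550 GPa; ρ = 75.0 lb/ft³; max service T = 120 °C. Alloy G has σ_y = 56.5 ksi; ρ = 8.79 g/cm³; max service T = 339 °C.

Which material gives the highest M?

alloy V

Screen on constraints: max service T ≥ 242 °C. Survivors: alloy J, alloy V, alloy G.
Normalizing units and computing the index:
  alloy J: σ_y = 453.0 MPa, ρ = 10300 kg/m³
  alloy V: σ_y = 1070 MPa, ρ = 7820 kg/m³
  alloy G: σ_y = 389.6 MPa, ρ = 8790 kg/m³
  alloy V: M = 13.4×10⁻³
  alloy G: M = 6.07×10⁻³
  alloy J: M = 5.73×10⁻³
Alloy V ranks first.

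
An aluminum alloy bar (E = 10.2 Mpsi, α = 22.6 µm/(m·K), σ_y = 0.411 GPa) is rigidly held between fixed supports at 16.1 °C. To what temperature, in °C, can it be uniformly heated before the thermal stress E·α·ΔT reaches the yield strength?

275 °C

E = 10.2 Mpsi = 70.33 GPa.
σ_y = 0.411 GPa = 411.0 MPa.
E·α·ΔT = 411.0 MPa ⇒ ΔT = 411.0 / (70.33×10³ × 22.6×10⁻⁶) = 258.6 K.
T = 16.1 + 258.6 = 274.7 °C.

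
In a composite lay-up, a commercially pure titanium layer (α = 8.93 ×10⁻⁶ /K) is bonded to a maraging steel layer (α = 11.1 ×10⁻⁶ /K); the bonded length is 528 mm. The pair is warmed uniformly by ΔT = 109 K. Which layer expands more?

maraging steel

α(commercially pure titanium) = 8.93×10⁻⁶/K vs α(maraging steel) = 11.1×10⁻⁶/K.
Higher α expands more for the same ΔT: maraging steel.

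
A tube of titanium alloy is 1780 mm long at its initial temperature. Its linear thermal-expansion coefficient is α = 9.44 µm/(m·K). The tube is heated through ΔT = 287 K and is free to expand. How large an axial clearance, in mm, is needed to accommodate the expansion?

ΔL = α·L₀·ΔT = 9.44×10⁻⁶ × 1780 mm × 287.0 K = 4.82 mm.

4.82 mm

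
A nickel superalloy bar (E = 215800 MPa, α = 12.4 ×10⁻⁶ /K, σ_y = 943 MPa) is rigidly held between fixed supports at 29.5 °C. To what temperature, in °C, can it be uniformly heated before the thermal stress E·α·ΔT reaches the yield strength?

E = 215800 MPa = 215.8 GPa.
E·α·ΔT = 943.0 MPa ⇒ ΔT = 943.0 / (215.8×10³ × 12.4×10⁻⁶) = 352.4 K.
T = 29.5 + 352.4 = 381.9 °C.

382 °C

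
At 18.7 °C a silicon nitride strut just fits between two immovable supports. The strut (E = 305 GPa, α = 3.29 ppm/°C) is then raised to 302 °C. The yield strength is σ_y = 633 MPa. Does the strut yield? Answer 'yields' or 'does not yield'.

ΔT = 283.3 K. Constrained thermal stress σ = E·α·ΔT = 305.0×10³ MPa × 3.29×10⁻⁶ × 283.3 = 284 MPa (compressive).
Compare to σ_y = 633 MPa: σ < σ_y, so it does not yield.

does not yield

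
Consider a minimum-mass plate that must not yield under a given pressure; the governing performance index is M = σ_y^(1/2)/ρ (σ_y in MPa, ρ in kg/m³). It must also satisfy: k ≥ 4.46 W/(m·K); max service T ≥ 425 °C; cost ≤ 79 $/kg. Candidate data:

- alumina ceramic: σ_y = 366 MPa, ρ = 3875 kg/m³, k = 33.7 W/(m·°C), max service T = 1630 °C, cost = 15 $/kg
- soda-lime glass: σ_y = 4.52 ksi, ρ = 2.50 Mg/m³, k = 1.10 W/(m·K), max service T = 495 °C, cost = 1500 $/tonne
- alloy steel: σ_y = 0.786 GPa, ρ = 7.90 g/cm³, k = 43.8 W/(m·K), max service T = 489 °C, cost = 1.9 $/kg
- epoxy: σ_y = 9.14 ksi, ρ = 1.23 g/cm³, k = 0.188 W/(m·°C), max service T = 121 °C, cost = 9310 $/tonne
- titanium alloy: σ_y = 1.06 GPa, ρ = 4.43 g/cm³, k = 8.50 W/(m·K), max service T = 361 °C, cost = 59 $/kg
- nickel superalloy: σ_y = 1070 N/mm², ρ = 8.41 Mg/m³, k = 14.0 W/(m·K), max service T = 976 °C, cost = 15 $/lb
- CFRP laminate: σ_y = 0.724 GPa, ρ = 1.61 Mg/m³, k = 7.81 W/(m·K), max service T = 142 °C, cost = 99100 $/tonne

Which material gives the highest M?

Screen on constraints: k ≥ 4.46 W/(m·K); max service T ≥ 425 °C; cost ≤ 79 $/kg. Survivors: alumina ceramic, alloy steel, nickel superalloy.
In SI units:
  alumina ceramic: σ_y = 366.0 MPa, ρ = 3875 kg/m³
  alloy steel: σ_y = 786.0 MPa, ρ = 7900 kg/m³
  nickel superalloy: σ_y = 1070 MPa, ρ = 8410 kg/m³
  alumina ceramic: M = 4.94×10⁻³
  nickel superalloy: M = 3.89×10⁻³
  alloy steel: M = 3.55×10⁻³
Highest index: alumina ceramic.

alumina ceramic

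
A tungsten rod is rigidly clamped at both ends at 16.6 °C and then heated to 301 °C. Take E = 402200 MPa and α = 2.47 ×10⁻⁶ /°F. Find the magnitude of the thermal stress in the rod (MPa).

509 MPa

E = 402200 MPa = 402.2 GPa.
α = 2.47×10⁻⁶/°F × 9/5 = 4.45×10⁻⁶/K.
ΔT = 284.4 K. Constrained thermal stress σ = E·α·ΔT = 402.2×10³ MPa × 4.45×10⁻⁶ × 284.4 = 509 MPa (compressive).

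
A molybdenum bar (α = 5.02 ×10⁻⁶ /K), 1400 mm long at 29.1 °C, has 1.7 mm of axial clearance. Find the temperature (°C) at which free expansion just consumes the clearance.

271 °C

α·L₀·ΔT = 1.7 mm ⇒ ΔT = 1.7 / (5.02×10⁻⁶ × 1400.0) = 241.9 K.
T = 29.1 + 241.9 = 271.0 °C.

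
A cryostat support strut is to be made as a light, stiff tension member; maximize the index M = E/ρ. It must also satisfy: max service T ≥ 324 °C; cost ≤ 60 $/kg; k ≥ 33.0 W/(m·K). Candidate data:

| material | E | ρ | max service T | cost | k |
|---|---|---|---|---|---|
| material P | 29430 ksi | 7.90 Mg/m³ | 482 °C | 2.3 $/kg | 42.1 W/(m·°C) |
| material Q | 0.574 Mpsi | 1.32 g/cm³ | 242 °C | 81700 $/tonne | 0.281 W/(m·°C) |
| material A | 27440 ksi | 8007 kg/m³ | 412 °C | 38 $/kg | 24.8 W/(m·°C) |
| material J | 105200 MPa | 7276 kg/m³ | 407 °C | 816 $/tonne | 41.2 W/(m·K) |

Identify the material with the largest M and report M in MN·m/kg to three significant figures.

material P, M = 25.7 MN·m/kg

Screen on constraints: max service T ≥ 324 °C; cost ≤ 60 $/kg; k ≥ 33.0 W/(m·K). Survivors: material P, material J.
In SI units:
  material P: E = 202.9 GPa, ρ = 7900 kg/m³
  material J: E = 105.2 GPa, ρ = 7276 kg/m³
  material P: M = 25.7 MN·m/kg
  material J: M = 14.5 MN·m/kg
Material P has the largest M.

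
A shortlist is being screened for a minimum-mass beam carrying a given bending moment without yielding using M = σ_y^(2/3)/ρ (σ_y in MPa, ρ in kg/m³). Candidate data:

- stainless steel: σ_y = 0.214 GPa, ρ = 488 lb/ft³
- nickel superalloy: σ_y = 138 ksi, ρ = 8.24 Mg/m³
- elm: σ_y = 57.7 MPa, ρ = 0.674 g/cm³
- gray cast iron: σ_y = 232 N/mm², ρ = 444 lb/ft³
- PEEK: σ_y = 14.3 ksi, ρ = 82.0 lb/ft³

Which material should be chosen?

Putting every candidate on a common basis:
  stainless steel: σ_y = 214.0 MPa, ρ = 7817 kg/m³
  nickel superalloy: σ_y = 951.5 MPa, ρ = 8240 kg/m³
  elm: σ_y = 57.70 MPa, ρ = 674.0 kg/m³
  gray cast iron: σ_y = 232.0 MPa, ρ = 7112 kg/m³
  PEEK: σ_y = 98.60 MPa, ρ = 1314 kg/m³
  elm: M = 22.2×10⁻³
  PEEK: M = 16.2×10⁻³
  nickel superalloy: M = 11.7×10⁻³
  gray cast iron: M = 5.31×10⁻³
  stainless steel: M = 4.58×10⁻³
Elm ranks first.

elm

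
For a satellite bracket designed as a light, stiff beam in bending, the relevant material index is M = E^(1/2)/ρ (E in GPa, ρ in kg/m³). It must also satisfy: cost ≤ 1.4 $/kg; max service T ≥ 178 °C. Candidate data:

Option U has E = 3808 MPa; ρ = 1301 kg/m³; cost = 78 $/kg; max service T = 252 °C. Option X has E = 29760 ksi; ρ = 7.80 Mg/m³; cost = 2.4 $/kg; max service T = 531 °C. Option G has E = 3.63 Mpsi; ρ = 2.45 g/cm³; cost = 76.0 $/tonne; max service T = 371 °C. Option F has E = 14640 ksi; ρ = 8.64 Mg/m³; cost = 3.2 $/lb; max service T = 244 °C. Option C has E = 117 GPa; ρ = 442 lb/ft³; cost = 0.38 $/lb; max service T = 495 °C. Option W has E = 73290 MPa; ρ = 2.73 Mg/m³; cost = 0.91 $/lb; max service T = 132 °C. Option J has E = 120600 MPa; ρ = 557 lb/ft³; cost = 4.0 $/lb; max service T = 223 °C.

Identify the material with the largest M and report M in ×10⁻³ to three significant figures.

option G, M = 2.04×10⁻³

Screen on constraints: cost ≤ 1.4 $/kg; max service T ≥ 178 °C. Survivors: option G, option C.
After converting to SI:
  option G: E = 25.03 GPa, ρ = 2450 kg/m³
  option C: E = 117.0 GPa, ρ = 7080 kg/m³
  option G: M = 2.04×10⁻³
  option C: M = 1.53×10⁻³
Option G has the largest M.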